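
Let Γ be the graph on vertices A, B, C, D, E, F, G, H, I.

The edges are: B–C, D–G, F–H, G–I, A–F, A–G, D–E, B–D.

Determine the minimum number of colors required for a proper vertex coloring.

D and G are adjacent, so at least 2 colors are needed.
2 colors suffice: color 1 → {A, C, D, H, I}; color 2 → {B, E, F, G}. Every edge joins two different colors.

2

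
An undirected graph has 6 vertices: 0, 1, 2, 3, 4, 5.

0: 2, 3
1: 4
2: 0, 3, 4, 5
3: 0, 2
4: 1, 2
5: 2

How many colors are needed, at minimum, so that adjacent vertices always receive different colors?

0, 2, 3 are pairwise adjacent, so at least 3 colors are needed.
3 colors suffice: color a → {1, 2}; color b → {0, 4, 5}; color c → {3}. No two adjacent vertices share a color.

3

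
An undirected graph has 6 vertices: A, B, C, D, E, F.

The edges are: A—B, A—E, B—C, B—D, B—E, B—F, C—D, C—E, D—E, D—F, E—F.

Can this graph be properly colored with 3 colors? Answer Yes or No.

No

B, C, D, E are pairwise adjacent (a clique of size 4), so at least 4 colors are needed.
So 3 colors are not enough.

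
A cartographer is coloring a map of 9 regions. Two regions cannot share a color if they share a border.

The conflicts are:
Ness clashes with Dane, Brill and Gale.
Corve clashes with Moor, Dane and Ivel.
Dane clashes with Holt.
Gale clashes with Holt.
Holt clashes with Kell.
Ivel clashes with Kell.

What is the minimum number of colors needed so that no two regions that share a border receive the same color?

The cycle Kell-Holt-Dane-Corve-Ivel-Kell has odd length 5, so it cannot be 2-colored; at least 3 colors are needed.
3 colors suffice: color 1 → {Moor, Dane, Brill, Gale, Kell}; color 2 → {Ness, Corve, Holt}; color 3 → {Ivel}. Each listed conflict is separated.

3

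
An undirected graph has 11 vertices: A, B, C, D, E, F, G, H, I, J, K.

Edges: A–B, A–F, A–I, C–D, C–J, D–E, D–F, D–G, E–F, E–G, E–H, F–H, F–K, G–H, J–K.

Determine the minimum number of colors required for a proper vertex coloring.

3

E, G, H are mutually adjacent, so at least 3 colors are needed.
One proper 3-coloring: A=2, B=1, C=1, D=3, E=2, F=1, G=1, H=3, I=1, J=3, K=2. No two adjacent vertices share a color.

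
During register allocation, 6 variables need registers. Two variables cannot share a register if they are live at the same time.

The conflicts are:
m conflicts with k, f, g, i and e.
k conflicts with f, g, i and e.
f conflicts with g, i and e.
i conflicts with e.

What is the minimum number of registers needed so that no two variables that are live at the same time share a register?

m, k, f, i, e are mutually in conflict, so at least 5 registers are needed.
5 registers suffice: register 1 → {k}; register 2 → {f}; register 3 → {m}; register 4 → {g, i}; register 5 → {e}. Every pair that conflicts lands in different registers.

5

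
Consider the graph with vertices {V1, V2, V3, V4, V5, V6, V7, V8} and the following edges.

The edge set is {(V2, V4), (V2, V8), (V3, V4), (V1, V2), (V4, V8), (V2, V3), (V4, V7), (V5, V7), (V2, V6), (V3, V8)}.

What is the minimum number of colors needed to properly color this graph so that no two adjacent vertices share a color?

V2, V3, V4, V8 are mutually adjacent (a clique of size 4), so at least 4 colors are needed.
One proper 4-coloring: V1=2, V2=1, V3=4, V4=2, V5=2, V6=2, V7=1, V8=3. No two adjacent vertices share a color.

4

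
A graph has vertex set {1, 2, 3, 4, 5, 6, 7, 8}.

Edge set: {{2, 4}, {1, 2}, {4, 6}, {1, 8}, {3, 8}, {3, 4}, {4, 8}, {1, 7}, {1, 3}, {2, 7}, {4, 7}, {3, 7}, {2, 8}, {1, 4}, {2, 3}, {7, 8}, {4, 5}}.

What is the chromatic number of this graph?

6

1, 2, 3, 4, 7, 8 form a clique, so at least 6 colors are needed.
6 colors suffice: color red → {4}; color blue → {1, 5, 6}; color green → {3}; color yellow → {7}; color purple → {8}; color orange → {2}. Each edge has distinct colors on its endpoints.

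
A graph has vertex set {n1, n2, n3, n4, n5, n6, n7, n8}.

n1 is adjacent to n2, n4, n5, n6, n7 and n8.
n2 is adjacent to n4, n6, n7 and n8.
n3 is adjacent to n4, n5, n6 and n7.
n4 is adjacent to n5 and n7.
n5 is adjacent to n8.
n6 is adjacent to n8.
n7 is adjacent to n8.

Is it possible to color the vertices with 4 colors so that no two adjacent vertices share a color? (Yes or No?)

Yes

The chromatic number is 4. n1, n2, n4, n7 form a clique, so at least 4 colors are needed.
4 colors suffice: color R → {n1, n3}; color B → {n5, n6, n7}; color G → {n2}; color Y → {n4, n8}.
That is already a proper 4-coloring.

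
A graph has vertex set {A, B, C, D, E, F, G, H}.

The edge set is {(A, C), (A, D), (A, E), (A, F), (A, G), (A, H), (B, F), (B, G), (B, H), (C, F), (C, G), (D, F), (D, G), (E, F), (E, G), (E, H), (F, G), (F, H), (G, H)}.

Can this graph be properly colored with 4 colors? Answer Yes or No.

A, E, F, G, H are mutually adjacent (a clique of size 5), so at least 5 colors are needed.
So 4 colors are not enough.

No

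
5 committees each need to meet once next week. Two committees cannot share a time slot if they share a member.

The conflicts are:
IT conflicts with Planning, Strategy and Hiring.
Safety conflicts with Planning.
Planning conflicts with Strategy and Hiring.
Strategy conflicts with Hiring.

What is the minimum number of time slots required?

4

IT, Planning, Strategy, Hiring pairwise conflict, so at least 4 time slots are needed.
A valid assignment using 4 time slots: IT=4, Safety=2, Planning=1, Strategy=3, Hiring=2. Every pair that conflicts lands in different time slots.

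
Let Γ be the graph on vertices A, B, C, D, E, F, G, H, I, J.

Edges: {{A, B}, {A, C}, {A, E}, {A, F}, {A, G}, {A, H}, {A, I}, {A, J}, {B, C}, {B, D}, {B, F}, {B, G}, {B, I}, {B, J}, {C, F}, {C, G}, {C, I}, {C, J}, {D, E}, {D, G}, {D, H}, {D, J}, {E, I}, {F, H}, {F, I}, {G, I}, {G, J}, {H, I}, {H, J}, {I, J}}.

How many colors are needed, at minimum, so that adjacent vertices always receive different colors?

A, B, C, G, I, J form a clique, so at least 6 colors are needed.
A valid assignment using 6 colors: A=1, B=3, C=6, D=1, E=3, F=4, G=5, H=3, I=2, J=4. Every edge joins two different colors.

6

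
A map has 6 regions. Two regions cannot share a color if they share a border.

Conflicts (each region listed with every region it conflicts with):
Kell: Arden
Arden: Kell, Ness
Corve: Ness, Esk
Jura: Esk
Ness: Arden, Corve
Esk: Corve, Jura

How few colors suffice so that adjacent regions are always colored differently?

Corve and Ness conflict, so at least 2 colors are needed.
One proper 2-coloring: Kell=2, Arden=1, Corve=1, Jura=1, Ness=2, Esk=2. Each listed conflict is separated.

2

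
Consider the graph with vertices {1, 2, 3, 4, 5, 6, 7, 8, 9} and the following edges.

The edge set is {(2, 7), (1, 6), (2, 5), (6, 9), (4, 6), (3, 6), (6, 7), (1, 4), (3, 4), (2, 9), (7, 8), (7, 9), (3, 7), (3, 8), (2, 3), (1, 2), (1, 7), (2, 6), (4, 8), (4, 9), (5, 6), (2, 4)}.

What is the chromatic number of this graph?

4

2, 6, 7, 9 are pairwise adjacent (a clique of size 4), so at least 4 colors are needed.
4 colors suffice: 1=yellow, 2=red, 3=yellow, 4=green, 5=green, 6=blue, 7=green, 8=red, 9=yellow. Each edge has distinct colors on its endpoints.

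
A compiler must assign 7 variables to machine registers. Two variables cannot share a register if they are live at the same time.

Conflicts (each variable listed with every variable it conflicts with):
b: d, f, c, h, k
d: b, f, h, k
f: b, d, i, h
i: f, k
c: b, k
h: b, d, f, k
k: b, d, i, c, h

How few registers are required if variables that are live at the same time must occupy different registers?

b, d, h, k are mutually in conflict, so at least 4 registers are needed.
4 registers suffice: b=1, d=3, f=2, i=1, c=3, h=4, k=2. Each listed conflict is separated.

4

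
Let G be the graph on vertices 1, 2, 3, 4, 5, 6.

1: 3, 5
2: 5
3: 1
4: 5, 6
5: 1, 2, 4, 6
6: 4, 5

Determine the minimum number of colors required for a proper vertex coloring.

4, 5, 6 form a triangle, so at least 3 colors are needed.
A valid assignment using 3 colors: 1=blue, 2=blue, 3=red, 4=blue, 5=red, 6=green. Each edge has distinct colors on its endpoints.

3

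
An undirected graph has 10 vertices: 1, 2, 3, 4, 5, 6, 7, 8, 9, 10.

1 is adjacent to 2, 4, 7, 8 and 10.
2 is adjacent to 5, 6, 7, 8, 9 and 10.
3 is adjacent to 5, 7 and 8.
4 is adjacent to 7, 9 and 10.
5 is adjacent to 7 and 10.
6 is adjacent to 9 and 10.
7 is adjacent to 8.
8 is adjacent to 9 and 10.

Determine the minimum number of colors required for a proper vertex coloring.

1, 2, 8, 10 form a clique, so at least 4 colors are needed.
One proper 4-coloring: 1=yellow, 2=red, 3=red, 4=red, 5=green, 6=green, 7=blue, 8=green, 9=blue, 10=blue. No two adjacent vertices share a color.

4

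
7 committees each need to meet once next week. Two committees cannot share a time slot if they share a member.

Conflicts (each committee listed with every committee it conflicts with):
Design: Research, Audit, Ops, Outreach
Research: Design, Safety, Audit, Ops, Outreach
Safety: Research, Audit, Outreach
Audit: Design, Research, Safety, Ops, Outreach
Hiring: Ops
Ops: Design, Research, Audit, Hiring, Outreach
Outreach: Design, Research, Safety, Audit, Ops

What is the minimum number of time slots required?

Design, Research, Audit, Ops, Outreach all conflict with each other, so at least 5 time slots are needed.
Using 5 time slots: Design=5, Research=2, Safety=4, Audit=1, Hiring=1, Ops=4, Outreach=3. Each listed conflict is separated.

5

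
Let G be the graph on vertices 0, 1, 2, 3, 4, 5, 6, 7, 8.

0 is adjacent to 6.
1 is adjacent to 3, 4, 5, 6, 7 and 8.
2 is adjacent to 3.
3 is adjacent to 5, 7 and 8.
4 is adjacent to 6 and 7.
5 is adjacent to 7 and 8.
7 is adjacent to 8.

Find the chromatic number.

1, 3, 5, 7, 8 are pairwise adjacent (a clique of size 5), so at least 5 colors are needed.
5 colors suffice: 0=a, 1=a, 2=a, 3=b, 4=d, 5=e, 6=b, 7=c, 8=d. Each edge has distinct colors on its endpoints.

5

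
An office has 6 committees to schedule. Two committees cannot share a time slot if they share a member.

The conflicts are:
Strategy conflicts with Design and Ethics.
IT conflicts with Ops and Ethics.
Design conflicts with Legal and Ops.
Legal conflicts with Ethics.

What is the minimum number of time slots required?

The cycle Ops-Design-Legal-Ethics-IT-Ops has odd length 5, so it cannot be 2-colored; at least 3 time slots are needed.
3 time slots suffice: Strategy=2, IT=3, Design=1, Legal=2, Ops=2, Ethics=1. Each listed conflict is separated.

3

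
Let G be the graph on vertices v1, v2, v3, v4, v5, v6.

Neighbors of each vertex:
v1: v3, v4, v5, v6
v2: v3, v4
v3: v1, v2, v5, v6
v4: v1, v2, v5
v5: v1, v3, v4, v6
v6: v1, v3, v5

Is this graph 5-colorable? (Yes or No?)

The chromatic number is 4. v1, v3, v5, v6 form a clique, so at least 4 colors are needed.
4 colors suffice: v1=red, v2=red, v3=green, v4=green, v5=blue, v6=yellow.
Since 5 ≥ 4, a proper 5-coloring certainly exists.

Yes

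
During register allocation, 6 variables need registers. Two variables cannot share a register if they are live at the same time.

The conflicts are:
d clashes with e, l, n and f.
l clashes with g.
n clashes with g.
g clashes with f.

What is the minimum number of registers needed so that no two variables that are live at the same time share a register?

2

d and e conflict, so at least 2 registers are needed.
Using 2 registers: d=1, e=2, l=2, n=2, g=1, f=2. Every pair that conflicts lands in different registers.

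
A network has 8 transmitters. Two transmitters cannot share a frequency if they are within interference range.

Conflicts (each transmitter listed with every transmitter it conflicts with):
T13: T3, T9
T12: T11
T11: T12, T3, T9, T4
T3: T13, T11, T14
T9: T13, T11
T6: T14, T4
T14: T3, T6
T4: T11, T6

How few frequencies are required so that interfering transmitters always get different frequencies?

3

The cycle T14-T6-T4-T11-T3-T14 has odd length 5, so it cannot be 2-colored; at least 3 frequencies are needed.
3 frequencies suffice: frequency 1 → {T13, T11, T6}; frequency 2 → {T12, T3, T9, T4}; frequency 3 → {T14}. Each listed conflict is separated.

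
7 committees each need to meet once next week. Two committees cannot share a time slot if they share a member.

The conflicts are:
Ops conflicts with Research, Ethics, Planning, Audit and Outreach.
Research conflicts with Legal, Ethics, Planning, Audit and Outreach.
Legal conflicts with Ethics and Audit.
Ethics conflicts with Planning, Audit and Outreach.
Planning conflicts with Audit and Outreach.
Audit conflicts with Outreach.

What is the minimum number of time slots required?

6

Ops, Research, Ethics, Planning, Audit, Outreach all conflict with each other, so at least 6 time slots are needed.
Using 6 time slots: Ops=5, Research=1, Legal=4, Ethics=2, Planning=4, Audit=3, Outreach=6. Every pair that conflicts lands in different time slots.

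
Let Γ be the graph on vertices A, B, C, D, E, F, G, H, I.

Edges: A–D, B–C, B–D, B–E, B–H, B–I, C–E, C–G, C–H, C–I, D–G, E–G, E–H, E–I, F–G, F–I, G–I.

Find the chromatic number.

C, E, G, I are mutually adjacent (a clique of size 4), so at least 4 colors are needed.
4 colors suffice: color 1 → {D, E, F}; color 2 → {A, B, G}; color 3 → {C}; color 4 → {H, I}. Every edge joins two different colors.

4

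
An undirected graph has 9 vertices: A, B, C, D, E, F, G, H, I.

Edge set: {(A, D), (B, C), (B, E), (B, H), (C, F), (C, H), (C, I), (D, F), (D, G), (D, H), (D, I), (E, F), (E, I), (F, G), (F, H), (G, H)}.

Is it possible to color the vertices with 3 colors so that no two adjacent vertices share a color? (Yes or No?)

D, F, G, H are mutually adjacent (a clique of size 4), so at least 4 colors are needed.
So 3 colors are not enough.

No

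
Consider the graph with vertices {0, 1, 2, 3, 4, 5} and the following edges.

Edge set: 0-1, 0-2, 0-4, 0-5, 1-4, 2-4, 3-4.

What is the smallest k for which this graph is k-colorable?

0, 1, 4 form a triangle, so at least 3 colors are needed.
3 colors suffice: color red → {4, 5}; color blue → {0, 3}; color green → {1, 2}. Each edge has distinct colors on its endpoints.

3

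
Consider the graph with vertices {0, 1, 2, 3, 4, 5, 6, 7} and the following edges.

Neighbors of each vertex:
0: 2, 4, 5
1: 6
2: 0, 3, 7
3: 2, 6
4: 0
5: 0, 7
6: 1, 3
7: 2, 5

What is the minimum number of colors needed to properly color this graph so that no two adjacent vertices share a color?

2

0 and 2 are adjacent, so at least 2 colors are needed.
2 colors suffice: color red → {0, 1, 3, 7}; color blue → {2, 4, 5, 6}. Each edge has distinct colors on its endpoints.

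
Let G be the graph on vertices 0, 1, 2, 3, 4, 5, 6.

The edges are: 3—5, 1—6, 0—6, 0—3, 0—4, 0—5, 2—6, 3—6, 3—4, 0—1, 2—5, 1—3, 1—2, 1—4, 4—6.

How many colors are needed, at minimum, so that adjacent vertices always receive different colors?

5

0, 1, 3, 4, 6 are pairwise adjacent (a clique of size 5), so at least 5 colors are needed.
One proper 5-coloring: 0=green, 1=blue, 2=red, 3=red, 4=purple, 5=blue, 6=yellow. Each edge has distinct colors on its endpoints.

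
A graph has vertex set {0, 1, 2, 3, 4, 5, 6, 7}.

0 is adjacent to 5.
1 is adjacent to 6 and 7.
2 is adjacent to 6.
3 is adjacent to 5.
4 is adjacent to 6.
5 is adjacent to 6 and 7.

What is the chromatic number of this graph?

2

5 and 6 are adjacent, so at least 2 colors are needed.
A valid assignment using 2 colors: 0=a, 1=b, 2=b, 3=a, 4=b, 5=b, 6=a, 7=a. Each edge has distinct colors on its endpoints.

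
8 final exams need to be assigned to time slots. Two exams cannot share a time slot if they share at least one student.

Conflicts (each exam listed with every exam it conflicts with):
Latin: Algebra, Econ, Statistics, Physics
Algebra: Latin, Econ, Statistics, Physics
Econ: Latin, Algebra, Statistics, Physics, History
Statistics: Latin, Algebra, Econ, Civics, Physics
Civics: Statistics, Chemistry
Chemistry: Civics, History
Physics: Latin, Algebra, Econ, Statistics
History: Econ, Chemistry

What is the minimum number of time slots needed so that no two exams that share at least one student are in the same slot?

Latin, Algebra, Econ, Statistics, Physics pairwise conflict, so at least 5 time slots are needed.
5 time slots suffice: time slot 1 → {Statistics, Chemistry}; time slot 2 → {Econ, Civics}; time slot 3 → {Physics, History}; time slot 4 → {Algebra}; time slot 5 → {Latin}. Every pair that conflicts lands in different time slots.

5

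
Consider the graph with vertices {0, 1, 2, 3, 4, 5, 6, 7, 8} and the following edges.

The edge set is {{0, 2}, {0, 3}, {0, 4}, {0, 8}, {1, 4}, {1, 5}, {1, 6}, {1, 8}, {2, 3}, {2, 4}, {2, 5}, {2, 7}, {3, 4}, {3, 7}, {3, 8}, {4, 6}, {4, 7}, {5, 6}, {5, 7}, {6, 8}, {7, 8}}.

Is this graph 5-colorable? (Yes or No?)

Yes

The chromatic number is 4. 0, 2, 3, 4 form a clique, so at least 4 colors are needed.
4 colors suffice: color a → {4, 5, 8}; color b → {1, 2}; color c → {3, 6}; color d → {0, 7}.
Since 5 ≥ 4, a proper 5-coloring certainly exists.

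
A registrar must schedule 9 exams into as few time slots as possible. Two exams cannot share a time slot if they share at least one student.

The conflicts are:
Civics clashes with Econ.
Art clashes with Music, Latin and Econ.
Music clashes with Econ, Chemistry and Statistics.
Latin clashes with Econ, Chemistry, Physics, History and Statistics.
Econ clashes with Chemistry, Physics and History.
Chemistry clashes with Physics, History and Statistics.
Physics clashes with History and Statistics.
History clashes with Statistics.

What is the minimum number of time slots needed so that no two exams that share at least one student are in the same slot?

5

Latin, Chemistry, Physics, History, Statistics pairwise conflict, so at least 5 time slots are needed.
5 time slots suffice: Civics=2, Art=2, Music=3, Latin=3, Econ=1, Chemistry=2, Physics=5, History=4, Statistics=1. Each listed conflict is separated.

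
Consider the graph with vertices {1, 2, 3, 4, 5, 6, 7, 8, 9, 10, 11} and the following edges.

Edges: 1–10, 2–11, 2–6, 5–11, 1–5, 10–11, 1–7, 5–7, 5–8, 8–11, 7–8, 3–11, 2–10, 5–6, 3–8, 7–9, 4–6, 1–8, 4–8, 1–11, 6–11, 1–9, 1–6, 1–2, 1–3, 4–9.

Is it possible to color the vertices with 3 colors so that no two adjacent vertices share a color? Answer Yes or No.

1, 2, 6, 11 form a clique, so at least 4 colors are needed.
So 3 colors are not enough.

No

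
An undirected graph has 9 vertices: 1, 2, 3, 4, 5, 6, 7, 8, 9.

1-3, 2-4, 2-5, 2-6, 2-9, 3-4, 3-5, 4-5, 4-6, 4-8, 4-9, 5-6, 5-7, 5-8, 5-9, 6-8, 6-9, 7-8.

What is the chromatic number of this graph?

2, 4, 5, 6, 9 are mutually adjacent (a clique of size 5), so at least 5 colors are needed.
5 colors suffice: color a → {1, 5}; color b → {4, 7}; color c → {3, 6}; color d → {8, 9}; color e → {2}. Each edge has distinct colors on its endpoints.

5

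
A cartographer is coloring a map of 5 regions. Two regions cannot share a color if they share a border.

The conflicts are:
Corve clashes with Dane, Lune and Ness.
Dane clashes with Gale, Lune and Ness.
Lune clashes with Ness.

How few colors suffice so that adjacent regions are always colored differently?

4

Corve, Dane, Lune, Ness are mutually in conflict, so at least 4 colors are needed.
4 colors suffice: color 1 → {Dane}; color 2 → {Gale, Lune}; color 3 → {Corve}; color 4 → {Ness}. Every pair that conflicts lands in different colors.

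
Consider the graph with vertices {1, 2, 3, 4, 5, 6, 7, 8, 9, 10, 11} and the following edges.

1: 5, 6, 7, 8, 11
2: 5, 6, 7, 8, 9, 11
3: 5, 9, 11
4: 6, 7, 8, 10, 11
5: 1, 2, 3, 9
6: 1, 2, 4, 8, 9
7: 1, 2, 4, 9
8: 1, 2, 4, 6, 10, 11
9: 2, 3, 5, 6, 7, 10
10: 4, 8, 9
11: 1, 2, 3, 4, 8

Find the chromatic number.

4, 8, 10 are mutually adjacent, so at least 3 colors are needed.
A valid assignment using 3 colors: 1=b, 2=b, 3=b, 4=b, 5=c, 6=c, 7=c, 8=a, 9=a, 10=c, 11=c. No two adjacent vertices share a color.

3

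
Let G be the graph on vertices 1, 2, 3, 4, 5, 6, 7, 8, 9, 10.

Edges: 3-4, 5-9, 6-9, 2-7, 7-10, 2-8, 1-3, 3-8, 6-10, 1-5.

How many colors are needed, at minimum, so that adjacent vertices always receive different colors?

The cycle 2-8-3-1-5-9-6-10-7-2 has odd length 9, so it cannot be 2-colored; at least 3 colors are needed.
One proper 3-coloring: 1=b, 2=c, 3=a, 4=b, 5=a, 6=a, 7=a, 8=b, 9=b, 10=b. Each edge has distinct colors on its endpoints.

3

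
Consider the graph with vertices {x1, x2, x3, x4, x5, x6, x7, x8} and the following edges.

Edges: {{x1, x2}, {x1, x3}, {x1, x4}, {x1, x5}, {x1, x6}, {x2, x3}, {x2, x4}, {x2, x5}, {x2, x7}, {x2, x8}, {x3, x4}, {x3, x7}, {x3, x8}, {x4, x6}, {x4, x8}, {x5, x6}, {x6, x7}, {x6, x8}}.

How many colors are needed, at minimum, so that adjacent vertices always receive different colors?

x2, x3, x4, x8 are pairwise adjacent (a clique of size 4), so at least 4 colors are needed.
One proper 4-coloring: x1=3, x2=1, x3=2, x4=4, x5=2, x6=1, x7=3, x8=3. Each edge has distinct colors on its endpoints.

4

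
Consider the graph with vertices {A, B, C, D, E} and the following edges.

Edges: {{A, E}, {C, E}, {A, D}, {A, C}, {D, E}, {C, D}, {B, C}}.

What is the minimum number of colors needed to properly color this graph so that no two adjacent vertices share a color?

A, C, D, E are pairwise adjacent (a clique of size 4), so at least 4 colors are needed.
One proper 4-coloring: A=green, B=blue, C=red, D=yellow, E=blue. Every edge joins two different colors.

4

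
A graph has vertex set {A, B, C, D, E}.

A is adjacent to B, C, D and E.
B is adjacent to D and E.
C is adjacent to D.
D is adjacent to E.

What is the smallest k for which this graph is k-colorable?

A, B, D, E are mutually adjacent (a clique of size 4), so at least 4 colors are needed.
A valid assignment using 4 colors: A=red, B=yellow, C=green, D=blue, E=green. No two adjacent vertices share a color.

4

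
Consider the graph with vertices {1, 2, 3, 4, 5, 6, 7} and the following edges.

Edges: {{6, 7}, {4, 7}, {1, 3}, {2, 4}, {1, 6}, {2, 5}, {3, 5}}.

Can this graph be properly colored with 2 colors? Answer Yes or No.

The cycle 1-3-5-2-4-7-6-1 has odd length 7, so it cannot be 2-colored; at least 3 colors are needed.
So 2 colors are not enough.

No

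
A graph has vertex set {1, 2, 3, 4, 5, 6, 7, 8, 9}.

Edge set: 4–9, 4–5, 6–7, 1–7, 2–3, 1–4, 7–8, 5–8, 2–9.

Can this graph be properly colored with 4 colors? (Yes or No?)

The chromatic number is 3. The cycle 7-1-4-5-8-7 has odd length 5, so it cannot be 2-colored; at least 3 colors are needed.
3 colors suffice: color red → {2, 4, 7}; color blue → {1, 3, 6, 8, 9}; color green → {5}.
Since 4 ≥ 3, a proper 4-coloring certainly exists.

Yes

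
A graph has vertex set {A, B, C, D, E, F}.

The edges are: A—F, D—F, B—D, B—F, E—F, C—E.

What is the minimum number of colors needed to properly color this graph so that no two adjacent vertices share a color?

B, D, F are pairwise adjacent, so at least 3 colors are needed.
One proper 3-coloring: A=blue, B=blue, C=red, D=green, E=blue, F=red. Every edge joins two different colors.

3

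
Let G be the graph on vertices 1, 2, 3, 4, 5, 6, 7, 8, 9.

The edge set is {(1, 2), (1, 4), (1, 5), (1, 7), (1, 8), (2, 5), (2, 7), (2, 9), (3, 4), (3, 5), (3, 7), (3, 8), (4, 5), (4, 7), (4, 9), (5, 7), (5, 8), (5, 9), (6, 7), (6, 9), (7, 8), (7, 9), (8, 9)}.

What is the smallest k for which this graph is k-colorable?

4

1, 5, 7, 8 form a clique, so at least 4 colors are needed.
4 colors suffice: color a → {7}; color b → {5, 6}; color c → {1, 3, 9}; color d → {2, 4, 8}. Each edge has distinct colors on its endpoints.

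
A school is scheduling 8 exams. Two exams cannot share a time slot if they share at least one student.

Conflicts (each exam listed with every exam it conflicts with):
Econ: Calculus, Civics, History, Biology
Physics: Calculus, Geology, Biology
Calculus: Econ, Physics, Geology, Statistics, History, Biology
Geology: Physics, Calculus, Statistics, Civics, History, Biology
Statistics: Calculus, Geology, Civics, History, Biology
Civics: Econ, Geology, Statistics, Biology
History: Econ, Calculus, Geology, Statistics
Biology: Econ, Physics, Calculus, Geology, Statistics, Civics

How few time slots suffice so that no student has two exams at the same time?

4

Geology, Statistics, Civics, Biology pairwise conflict, so at least 4 time slots are needed.
4 time slots suffice: time slot 1 → {Calculus, Civics}; time slot 2 → {Econ, Geology}; time slot 3 → {History, Biology}; time slot 4 → {Physics, Statistics}. No two conflicting exams share a time slot.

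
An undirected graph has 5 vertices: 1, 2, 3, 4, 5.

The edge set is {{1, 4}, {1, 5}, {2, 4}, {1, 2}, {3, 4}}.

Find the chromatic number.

1, 2, 4 are mutually adjacent, so at least 3 colors are needed.
3 colors suffice: color red → {1, 3}; color blue → {4, 5}; color green → {2}. No two adjacent vertices share a color.

3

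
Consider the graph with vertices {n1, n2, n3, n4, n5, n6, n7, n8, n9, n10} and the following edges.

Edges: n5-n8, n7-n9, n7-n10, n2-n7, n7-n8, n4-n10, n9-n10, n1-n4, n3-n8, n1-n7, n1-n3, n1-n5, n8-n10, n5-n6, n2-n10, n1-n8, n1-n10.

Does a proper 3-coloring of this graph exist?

n1, n7, n8, n10 form a clique, so at least 4 colors are needed.
So 3 colors are not enough.

No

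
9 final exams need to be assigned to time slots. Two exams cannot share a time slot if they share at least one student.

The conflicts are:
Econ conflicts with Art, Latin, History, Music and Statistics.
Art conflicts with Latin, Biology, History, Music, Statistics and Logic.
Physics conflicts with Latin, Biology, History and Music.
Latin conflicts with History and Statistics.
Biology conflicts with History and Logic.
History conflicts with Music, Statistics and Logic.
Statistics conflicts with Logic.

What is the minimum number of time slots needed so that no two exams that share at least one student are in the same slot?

Econ, Art, Latin, History, Statistics all conflict with each other, so at least 5 time slots are needed.
5 time slots suffice: Econ=5, Art=2, Physics=2, Latin=4, Biology=3, History=1, Music=3, Statistics=3, Logic=4. Each listed conflict is separated.

5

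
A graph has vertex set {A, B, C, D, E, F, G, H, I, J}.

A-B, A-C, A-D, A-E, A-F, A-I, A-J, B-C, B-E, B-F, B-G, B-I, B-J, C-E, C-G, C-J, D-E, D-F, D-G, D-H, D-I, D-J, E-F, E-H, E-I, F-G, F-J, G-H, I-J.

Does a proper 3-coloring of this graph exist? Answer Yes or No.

A, D, F, J are pairwise adjacent (a clique of size 4), so at least 4 colors are needed.
So 3 colors are not enough.

No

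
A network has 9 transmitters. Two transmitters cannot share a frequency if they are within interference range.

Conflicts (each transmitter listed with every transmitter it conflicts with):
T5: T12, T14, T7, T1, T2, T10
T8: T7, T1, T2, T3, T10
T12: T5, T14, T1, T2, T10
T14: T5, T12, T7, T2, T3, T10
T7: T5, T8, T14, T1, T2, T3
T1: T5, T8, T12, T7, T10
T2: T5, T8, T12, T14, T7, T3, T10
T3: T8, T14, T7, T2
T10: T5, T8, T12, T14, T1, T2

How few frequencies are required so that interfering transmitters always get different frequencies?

5

T5, T12, T14, T2, T10 are mutually in conflict, so at least 5 frequencies are needed.
Using 5 frequencies: T5=2, T8=2, T12=5, T14=3, T7=4, T1=1, T2=1, T3=5, T10=4. Every pair that conflicts lands in different frequencies.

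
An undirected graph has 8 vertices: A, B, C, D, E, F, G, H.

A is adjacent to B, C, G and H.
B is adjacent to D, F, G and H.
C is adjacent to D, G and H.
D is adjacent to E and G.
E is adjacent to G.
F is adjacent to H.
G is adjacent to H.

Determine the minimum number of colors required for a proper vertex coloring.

4

A, B, G, H are mutually adjacent (a clique of size 4), so at least 4 colors are needed.
4 colors suffice: A=yellow, B=blue, C=blue, D=green, E=blue, F=red, G=red, H=green. No two adjacent vertices share a color.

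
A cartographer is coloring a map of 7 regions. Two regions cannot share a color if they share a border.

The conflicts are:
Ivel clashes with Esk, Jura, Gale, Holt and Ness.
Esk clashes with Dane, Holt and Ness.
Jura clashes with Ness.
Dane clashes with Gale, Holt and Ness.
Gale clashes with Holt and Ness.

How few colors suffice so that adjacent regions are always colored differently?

Ivel, Jura, Ness are mutually in conflict, so at least 3 colors are needed.
A valid assignment using 3 colors: Ivel=2, Esk=3, Jura=3, Dane=2, Gale=3, Holt=1, Ness=1. Every pair that conflicts lands in different colors.

3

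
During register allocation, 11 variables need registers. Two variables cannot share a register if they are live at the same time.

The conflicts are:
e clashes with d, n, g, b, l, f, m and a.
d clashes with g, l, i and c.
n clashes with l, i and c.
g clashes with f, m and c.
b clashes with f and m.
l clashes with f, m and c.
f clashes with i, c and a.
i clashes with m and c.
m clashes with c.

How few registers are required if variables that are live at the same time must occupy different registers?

3

e, f, a pairwise conflict, so at least 3 registers are needed.
3 registers suffice: register 1 → {e, c}; register 2 → {d, n, f, m}; register 3 → {g, b, l, i, a}. Every pair that conflicts lands in different registers.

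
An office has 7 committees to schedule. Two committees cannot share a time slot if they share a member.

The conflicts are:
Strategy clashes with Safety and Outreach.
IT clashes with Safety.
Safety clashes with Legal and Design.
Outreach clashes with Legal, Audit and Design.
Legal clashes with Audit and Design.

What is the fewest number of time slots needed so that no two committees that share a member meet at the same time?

3

Outreach, Legal, Audit pairwise conflict, so at least 3 time slots are needed.
3 time slots suffice: time slot 1 → {Safety, Outreach}; time slot 2 → {Strategy, IT, Legal}; time slot 3 → {Audit, Design}. Every pair that conflicts lands in different time slots.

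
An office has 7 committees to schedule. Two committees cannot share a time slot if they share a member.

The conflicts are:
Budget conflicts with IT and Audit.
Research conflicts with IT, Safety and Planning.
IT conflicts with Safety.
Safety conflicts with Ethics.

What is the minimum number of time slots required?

3

Research, IT, Safety are mutually in conflict, so at least 3 time slots are needed.
A valid assignment using 3 time slots: Budget=1, Research=1, IT=3, Safety=2, Ethics=1, Planning=2, Audit=2. No two conflicting committees share a time slot.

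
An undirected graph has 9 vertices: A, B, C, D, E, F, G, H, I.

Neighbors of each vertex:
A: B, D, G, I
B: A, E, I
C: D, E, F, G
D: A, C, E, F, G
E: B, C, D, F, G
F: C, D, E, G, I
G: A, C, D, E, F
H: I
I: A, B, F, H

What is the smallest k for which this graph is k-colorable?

C, D, E, F, G are mutually adjacent (a clique of size 5), so at least 5 colors are needed.
5 colors suffice: A=green, B=blue, C=purple, D=red, E=yellow, F=green, G=blue, H=blue, I=red. Every edge joins two different colors.

5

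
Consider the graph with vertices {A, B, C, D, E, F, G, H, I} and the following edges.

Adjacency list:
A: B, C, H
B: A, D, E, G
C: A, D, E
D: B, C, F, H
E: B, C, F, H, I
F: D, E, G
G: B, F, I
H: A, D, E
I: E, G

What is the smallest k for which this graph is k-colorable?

C and E are adjacent, so at least 2 colors are needed.
2 colors suffice: color 1 → {A, D, E, G}; color 2 → {B, C, F, H, I}. No two adjacent vertices share a color.

2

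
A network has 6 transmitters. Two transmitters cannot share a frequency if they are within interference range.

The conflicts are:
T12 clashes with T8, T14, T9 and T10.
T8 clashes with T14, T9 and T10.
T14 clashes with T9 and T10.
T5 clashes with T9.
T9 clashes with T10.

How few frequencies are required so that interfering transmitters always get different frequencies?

T12, T8, T14, T9, T10 pairwise conflict, so at least 5 frequencies are needed.
5 frequencies suffice: frequency 1 → {T9}; frequency 2 → {T8, T5}; frequency 3 → {T10}; frequency 4 → {T14}; frequency 5 → {T12}. Every pair that conflicts lands in different frequencies.

5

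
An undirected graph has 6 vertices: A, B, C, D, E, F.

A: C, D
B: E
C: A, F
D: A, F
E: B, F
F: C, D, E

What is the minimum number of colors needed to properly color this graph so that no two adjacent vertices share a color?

E and F are adjacent, so at least 2 colors are needed.
2 colors suffice: color red → {A, B, F}; color blue → {C, D, E}. No two adjacent vertices share a color.

2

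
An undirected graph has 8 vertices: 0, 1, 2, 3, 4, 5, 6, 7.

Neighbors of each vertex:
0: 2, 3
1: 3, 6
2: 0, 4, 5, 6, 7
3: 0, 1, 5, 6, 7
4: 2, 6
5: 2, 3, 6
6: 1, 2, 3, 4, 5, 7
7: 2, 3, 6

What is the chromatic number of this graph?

3, 5, 6 are mutually adjacent, so at least 3 colors are needed.
One proper 3-coloring: 0=a, 1=c, 2=b, 3=b, 4=c, 5=c, 6=a, 7=c. Every edge joins two different colors.

3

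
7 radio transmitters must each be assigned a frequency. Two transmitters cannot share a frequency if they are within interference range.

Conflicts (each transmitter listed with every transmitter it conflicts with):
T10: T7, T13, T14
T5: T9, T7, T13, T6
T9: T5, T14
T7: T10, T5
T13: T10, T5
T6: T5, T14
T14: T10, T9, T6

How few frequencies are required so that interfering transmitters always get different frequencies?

3

The cycle T10-T14-T6-T5-T13-T10 has odd length 5, so it cannot be 2-colored; at least 3 frequencies are needed.
3 frequencies suffice: frequency 1 → {T10, T5}; frequency 2 → {T7, T13, T14}; frequency 3 → {T9, T6}. No two conflicting transmitters share a frequency.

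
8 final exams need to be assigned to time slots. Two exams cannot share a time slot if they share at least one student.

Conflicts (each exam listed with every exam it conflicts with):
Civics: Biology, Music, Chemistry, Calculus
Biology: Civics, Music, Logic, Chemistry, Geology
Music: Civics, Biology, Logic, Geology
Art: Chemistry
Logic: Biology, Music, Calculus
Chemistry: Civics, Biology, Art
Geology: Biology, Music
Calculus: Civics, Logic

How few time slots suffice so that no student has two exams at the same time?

3

Biology, Music, Geology are mutually in conflict, so at least 3 time slots are needed.
3 time slots suffice: time slot 1 → {Biology, Art, Calculus}; time slot 2 → {Civics, Logic, Geology}; time slot 3 → {Music, Chemistry}. No two conflicting exams share a time slot.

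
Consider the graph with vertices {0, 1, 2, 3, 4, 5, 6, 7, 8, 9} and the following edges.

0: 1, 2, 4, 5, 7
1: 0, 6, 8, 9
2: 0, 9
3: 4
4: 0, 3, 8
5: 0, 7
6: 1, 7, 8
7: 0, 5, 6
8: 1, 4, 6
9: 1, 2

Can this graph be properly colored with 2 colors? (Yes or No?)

No

0, 5, 7 form a triangle, so at least 3 colors are needed.
So 2 colors are not enough.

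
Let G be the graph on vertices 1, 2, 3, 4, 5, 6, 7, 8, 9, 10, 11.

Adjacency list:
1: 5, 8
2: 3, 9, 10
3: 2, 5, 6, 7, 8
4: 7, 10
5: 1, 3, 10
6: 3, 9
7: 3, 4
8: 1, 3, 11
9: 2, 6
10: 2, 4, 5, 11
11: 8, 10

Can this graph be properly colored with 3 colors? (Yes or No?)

Yes

The chromatic number is 3. The cycle 10-4-7-3-2-10 has odd length 5, so it cannot be 2-colored; at least 3 colors are needed.
3 colors suffice: 1=red, 2=blue, 3=red, 4=green, 5=blue, 6=blue, 7=blue, 8=blue, 9=red, 10=red, 11=green.
That is already a proper 3-coloring.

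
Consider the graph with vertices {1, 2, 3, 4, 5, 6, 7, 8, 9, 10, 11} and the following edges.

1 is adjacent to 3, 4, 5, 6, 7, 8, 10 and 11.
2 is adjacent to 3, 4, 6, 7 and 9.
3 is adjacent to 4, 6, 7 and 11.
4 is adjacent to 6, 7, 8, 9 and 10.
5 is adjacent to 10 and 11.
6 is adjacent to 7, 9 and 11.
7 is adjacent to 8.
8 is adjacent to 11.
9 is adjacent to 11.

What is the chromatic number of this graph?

5

1, 3, 4, 6, 7 are mutually adjacent (a clique of size 5), so at least 5 colors are needed.
5 colors suffice: color a → {1, 2}; color b → {4, 11}; color c → {6, 8, 10}; color d → {5, 7, 9}; color e → {3}. Each edge has distinct colors on its endpoints.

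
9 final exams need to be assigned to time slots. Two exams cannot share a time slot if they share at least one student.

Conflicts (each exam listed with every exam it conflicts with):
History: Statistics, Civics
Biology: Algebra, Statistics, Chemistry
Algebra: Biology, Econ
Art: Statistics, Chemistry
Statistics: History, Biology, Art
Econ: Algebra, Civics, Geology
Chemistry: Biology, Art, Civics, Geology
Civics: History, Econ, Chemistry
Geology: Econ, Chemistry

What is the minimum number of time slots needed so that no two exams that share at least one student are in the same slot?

3

The cycle Civics-Econ-Algebra-Biology-Chemistry-Civics has odd length 5, so it cannot be 2-colored; at least 3 time slots are needed.
A valid assignment using 3 time slots: History=3, Biology=2, Algebra=3, Art=2, Statistics=1, Econ=1, Chemistry=1, Civics=2, Geology=2. Each listed conflict is separated.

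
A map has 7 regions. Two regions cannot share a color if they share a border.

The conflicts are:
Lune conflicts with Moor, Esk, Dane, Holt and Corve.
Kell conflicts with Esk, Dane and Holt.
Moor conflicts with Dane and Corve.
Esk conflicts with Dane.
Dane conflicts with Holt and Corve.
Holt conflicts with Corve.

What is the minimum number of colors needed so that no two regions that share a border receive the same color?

4

Lune, Dane, Holt, Corve pairwise conflict, so at least 4 colors are needed.
4 colors suffice: color 1 → {Dane}; color 2 → {Lune, Kell}; color 3 → {Moor, Esk, Holt}; color 4 → {Corve}. Each listed conflict is separated.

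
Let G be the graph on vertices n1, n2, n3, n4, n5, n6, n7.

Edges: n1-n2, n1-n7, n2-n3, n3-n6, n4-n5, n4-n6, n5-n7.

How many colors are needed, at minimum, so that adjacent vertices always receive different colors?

The cycle n1-n7-n5-n4-n6-n3-n2-n1 has odd length 7, so it cannot be 2-colored; at least 3 colors are needed.
3 colors suffice: n1=B, n2=R, n3=G, n4=R, n5=B, n6=B, n7=R. Every edge joins two different colors.

3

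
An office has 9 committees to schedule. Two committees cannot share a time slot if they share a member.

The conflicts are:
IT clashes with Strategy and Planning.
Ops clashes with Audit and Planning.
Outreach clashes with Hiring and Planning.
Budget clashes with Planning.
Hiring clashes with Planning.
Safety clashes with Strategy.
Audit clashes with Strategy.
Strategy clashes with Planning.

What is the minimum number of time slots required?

3

Outreach, Hiring, Planning are mutually in conflict, so at least 3 time slots are needed.
A valid assignment using 3 time slots: IT=3, Ops=2, Outreach=3, Budget=2, Hiring=2, Safety=1, Audit=1, Strategy=2, Planning=1. Each listed conflict is separated.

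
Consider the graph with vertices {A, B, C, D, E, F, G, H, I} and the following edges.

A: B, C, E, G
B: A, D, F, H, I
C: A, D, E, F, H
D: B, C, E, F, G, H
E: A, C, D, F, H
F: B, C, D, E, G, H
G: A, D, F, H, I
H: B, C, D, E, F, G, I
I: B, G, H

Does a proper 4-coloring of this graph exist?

No

C, D, E, F, H are pairwise adjacent (a clique of size 5), so at least 5 colors are needed.
So 4 colors are not enough.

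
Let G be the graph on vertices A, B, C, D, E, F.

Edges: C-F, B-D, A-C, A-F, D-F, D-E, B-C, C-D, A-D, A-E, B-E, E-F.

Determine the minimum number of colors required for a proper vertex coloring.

A, C, D, F form a clique, so at least 4 colors are needed.
4 colors suffice: color 1 → {D}; color 2 → {C, E}; color 3 → {B, F}; color 4 → {A}. No two adjacent vertices share a color.

4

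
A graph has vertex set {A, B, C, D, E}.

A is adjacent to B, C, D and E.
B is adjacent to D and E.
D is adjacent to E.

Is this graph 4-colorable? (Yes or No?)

Yes

The chromatic number is 4. A, B, D, E form a clique, so at least 4 colors are needed.
4 colors suffice: color 1 → {A}; color 2 → {B, C}; color 3 → {D}; color 4 → {E}.
That is already a proper 4-coloring.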